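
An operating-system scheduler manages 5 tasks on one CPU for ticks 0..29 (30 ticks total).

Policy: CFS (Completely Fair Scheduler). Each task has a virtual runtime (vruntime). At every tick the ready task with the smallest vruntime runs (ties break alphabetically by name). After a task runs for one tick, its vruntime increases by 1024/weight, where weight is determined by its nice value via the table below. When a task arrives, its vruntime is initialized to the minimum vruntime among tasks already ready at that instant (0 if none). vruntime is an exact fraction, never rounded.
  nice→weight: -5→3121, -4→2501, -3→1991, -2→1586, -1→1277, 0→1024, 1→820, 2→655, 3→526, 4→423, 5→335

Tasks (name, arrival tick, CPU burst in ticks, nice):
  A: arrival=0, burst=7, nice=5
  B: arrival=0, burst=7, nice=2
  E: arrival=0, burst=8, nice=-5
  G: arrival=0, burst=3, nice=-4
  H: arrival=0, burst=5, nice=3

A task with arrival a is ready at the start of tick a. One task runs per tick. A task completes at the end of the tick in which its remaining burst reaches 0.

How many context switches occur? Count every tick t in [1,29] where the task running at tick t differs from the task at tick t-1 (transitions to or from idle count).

t=0: vr[A=0 B=0 E=0 G=0 H=0] → run A
t=1: vr[A=1024/335 B=0 E=0 G=0 H=0] → run B
t=2: vr[A=1024/335 B=1024/655 E=0 G=0 H=0] → run E
t=3: vr[A=1024/335 B=1024/655 E=1024/3121 G=0 H=0] → run G
t=4: vr[A=1024/335 B=1024/655 E=1024/3121 G=1024/2501 H=0] → run H
t=5: vr[A=1024/335 B=1024/655 E=1024/3121 G=1024/2501 H=512/263] → run E
t=6: vr[A=1024/335 B=1024/655 E=2048/3121 G=1024/2501 H=512/263] → run G
t=7: vr[A=1024/335 B=1024/655 E=2048/3121 G=2048/2501 H=512/263] → run E
t=8: vr[A=1024/335 B=1024/655 E=3072/3121 G=2048/2501 H=512/263] → run G
t=9: vr[A=1024/335 B=1024/655 E=3072/3121 H=512/263] → run E
t=10: vr[A=1024/335 B=1024/655 E=4096/3121 H=512/263] → run E
t=11: vr[A=1024/335 B=1024/655 E=5120/3121 H=512/263] → run B
t=12: vr[A=1024/335 B=2048/655 E=5120/3121 H=512/263] → run E
t=13: vr[A=1024/335 B=2048/655 E=6144/3121 H=512/263] → run H
t=14: vr[A=1024/335 B=2048/655 E=6144/3121 H=1024/263] → run E
t=15: vr[A=1024/335 B=2048/655 E=7168/3121 H=1024/263] → run E
t=16: vr[A=1024/335 B=2048/655 H=1024/263] → run A
t=17: vr[A=2048/335 B=2048/655 H=1024/263] → run B
t=18: vr[A=2048/335 B=3072/655 H=1024/263] → run H
t=19: vr[A=2048/335 B=3072/655 H=1536/263] → run B
t=20: vr[A=2048/335 B=4096/655 H=1536/263] → run H
t=21: vr[A=2048/335 B=4096/655 H=2048/263] → run A
t=22: vr[A=3072/335 B=4096/655 H=2048/263] → run B
t=23: vr[A=3072/335 B=1024/131 H=2048/263] → run H
t=24: vr[A=3072/335 B=1024/131] → run B
t=25: vr[A=3072/335 B=6144/655] → run A
t=26: vr[A=4096/335 B=6144/655] → run B
t=27: vr[A=4096/335] → run A
t=28: vr[A=1024/67] → run A
t=29: vr[A=6144/335] → run A

context switches = 25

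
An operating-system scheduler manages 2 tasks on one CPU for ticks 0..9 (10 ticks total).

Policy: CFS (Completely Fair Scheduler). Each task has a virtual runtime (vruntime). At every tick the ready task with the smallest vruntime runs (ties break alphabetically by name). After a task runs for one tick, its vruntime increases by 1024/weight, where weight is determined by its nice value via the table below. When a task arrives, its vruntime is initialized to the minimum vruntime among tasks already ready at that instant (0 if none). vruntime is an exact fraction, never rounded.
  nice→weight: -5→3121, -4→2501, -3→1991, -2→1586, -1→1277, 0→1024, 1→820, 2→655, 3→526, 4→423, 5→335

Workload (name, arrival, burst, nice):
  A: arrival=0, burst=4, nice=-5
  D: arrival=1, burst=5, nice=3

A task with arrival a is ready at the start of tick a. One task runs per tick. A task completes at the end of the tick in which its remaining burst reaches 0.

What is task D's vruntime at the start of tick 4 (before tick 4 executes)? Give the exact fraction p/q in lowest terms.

vruntime(D, start of tick 4) = 1867264/820823

t=0: vr[A=0] → run A
t=1: vr[A=1024/3121 D=1024/3121] → run A
t=2: vr[A=2048/3121 D=1024/3121] → run D
t=3: vr[A=2048/3121 D=1867264/820823] → run A
t=4: vr[A=3072/3121 D=1867264/820823] → run A
t=5: vr[D=1867264/820823] → run D
t=6: vr[D=3465216/820823] → run D
t=7: vr[D=5063168/820823] → run D
t=8: vr[D=6661120/820823] → run D
t=9: (idle)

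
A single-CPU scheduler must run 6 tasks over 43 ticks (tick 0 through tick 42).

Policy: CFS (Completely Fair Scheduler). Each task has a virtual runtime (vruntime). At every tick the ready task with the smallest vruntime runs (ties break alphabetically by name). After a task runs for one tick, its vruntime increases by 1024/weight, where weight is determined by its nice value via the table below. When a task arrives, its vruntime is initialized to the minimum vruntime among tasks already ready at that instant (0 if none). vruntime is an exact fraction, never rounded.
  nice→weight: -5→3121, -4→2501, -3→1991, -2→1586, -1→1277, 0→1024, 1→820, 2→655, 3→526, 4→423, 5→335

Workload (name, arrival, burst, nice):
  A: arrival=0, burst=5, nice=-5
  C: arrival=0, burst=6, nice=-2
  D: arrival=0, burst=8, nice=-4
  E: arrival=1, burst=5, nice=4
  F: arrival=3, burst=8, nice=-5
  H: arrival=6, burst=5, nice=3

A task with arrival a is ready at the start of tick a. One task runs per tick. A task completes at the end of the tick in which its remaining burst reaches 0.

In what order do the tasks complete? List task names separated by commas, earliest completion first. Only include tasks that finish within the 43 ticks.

completion order = A, F, D, C, H, E

t=0: vr[A=0 C=0 D=0] → run A
t=1: vr[A=1024/3121 C=0 D=0 E=0] → run C
t=2: vr[A=1024/3121 C=512/793 D=0 E=0] → run D
t=3: vr[A=1024/3121 C=512/793 D=1024/2501 E=0 F=0] → run E
t=4: vr[A=1024/3121 C=512/793 D=1024/2501 E=1024/423 F=0] → run F
t=5: vr[A=1024/3121 C=512/793 D=1024/2501 E=1024/423 F=1024/3121] → run A
t=6: vr[A=2048/3121 C=512/793 D=1024/2501 E=1024/423 F=1024/3121 H=1024/3121] → run F
t=7: vr[A=2048/3121 C=512/793 D=1024/2501 E=1024/423 F=2048/3121 H=1024/3121] → run H
t=8: vr[A=2048/3121 C=512/793 D=1024/2501 E=1024/423 F=2048/3121 H=1867264/820823] → run D
t=9: vr[A=2048/3121 C=512/793 D=2048/2501 E=1024/423 F=2048/3121 H=1867264/820823] → run C
t=10: vr[A=2048/3121 C=1024/793 D=2048/2501 E=1024/423 F=2048/3121 H=1867264/820823] → run A
t=11: vr[A=3072/3121 C=1024/793 D=2048/2501 E=1024/423 F=2048/3121 H=1867264/820823] → run F
t=12: vr[A=3072/3121 C=1024/793 D=2048/2501 E=1024/423 F=3072/3121 H=1867264/820823] → run D
t=13: vr[A=3072/3121 C=1024/793 D=3072/2501 E=1024/423 F=3072/3121 H=1867264/820823] → run A
t=14: vr[A=4096/3121 C=1024/793 D=3072/2501 E=1024/423 F=3072/3121 H=1867264/820823] → run F
t=15: vr[A=4096/3121 C=1024/793 D=3072/2501 E=1024/423 F=4096/3121 H=1867264/820823] → run D
t=16: vr[A=4096/3121 C=1024/793 D=4096/2501 E=1024/423 F=4096/3121 H=1867264/820823] → run C
t=17: vr[A=4096/3121 C=1536/793 D=4096/2501 E=1024/423 F=4096/3121 H=1867264/820823] → run A
t=18: vr[C=1536/793 D=4096/2501 E=1024/423 F=4096/3121 H=1867264/820823] → run F
t=19: vr[C=1536/793 D=4096/2501 E=1024/423 F=5120/3121 H=1867264/820823] → run D
t=20: vr[C=1536/793 D=5120/2501 E=1024/423 F=5120/3121 H=1867264/820823] → run F
t=21: vr[C=1536/793 D=5120/2501 E=1024/423 F=6144/3121 H=1867264/820823] → run C
t=22: vr[C=2048/793 D=5120/2501 E=1024/423 F=6144/3121 H=1867264/820823] → run F
t=23: vr[C=2048/793 D=5120/2501 E=1024/423 F=7168/3121 H=1867264/820823] → run D
t=24: vr[C=2048/793 D=6144/2501 E=1024/423 F=7168/3121 H=1867264/820823] → run H
t=25: vr[C=2048/793 D=6144/2501 E=1024/423 F=7168/3121 H=3465216/820823] → run F
t=26: vr[C=2048/793 D=6144/2501 E=1024/423 H=3465216/820823] → run E
t=27: vr[C=2048/793 D=6144/2501 E=2048/423 H=3465216/820823] → run D
t=28: vr[C=2048/793 D=7168/2501 E=2048/423 H=3465216/820823] → run C
t=29: vr[C=2560/793 D=7168/2501 E=2048/423 H=3465216/820823] → run D
t=30: vr[C=2560/793 E=2048/423 H=3465216/820823] → run C
t=31: vr[E=2048/423 H=3465216/820823] → run H
t=32: vr[E=2048/423 H=5063168/820823] → run E
t=33: vr[E=1024/141 H=5063168/820823] → run H
t=34: vr[E=1024/141 H=6661120/820823] → run E
t=35: vr[E=4096/423 H=6661120/820823] → run H
t=36: vr[E=4096/423] → run E
t=37: (idle)
t=38: (idle)
t=39: (idle)
t=40: (idle)
t=41: (idle)
t=42: (idle)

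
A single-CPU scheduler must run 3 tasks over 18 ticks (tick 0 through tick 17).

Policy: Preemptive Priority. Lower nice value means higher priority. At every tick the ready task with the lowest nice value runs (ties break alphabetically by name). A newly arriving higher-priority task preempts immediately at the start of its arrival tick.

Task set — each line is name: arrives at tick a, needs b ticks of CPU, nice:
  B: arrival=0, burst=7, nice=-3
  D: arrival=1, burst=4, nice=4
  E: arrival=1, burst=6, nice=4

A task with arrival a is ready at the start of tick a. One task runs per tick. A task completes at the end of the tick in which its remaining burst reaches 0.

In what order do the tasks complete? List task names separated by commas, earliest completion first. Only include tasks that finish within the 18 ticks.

completion order = B, D, E

t=0: ready={B} → run B
t=1: ready={B,D,E} → run B
t=2: ready={B,D,E} → run B
t=3: ready={B,D,E} → run B
t=4: ready={B,D,E} → run B
t=5: ready={B,D,E} → run B
t=6: ready={B,D,E} → run B
t=7: ready={D,E} → run D
t=8: ready={D,E} → run D
t=9: ready={D,E} → run D
t=10: ready={D,E} → run D
t=11: ready={E} → run E
t=12: ready={E} → run E
t=13: ready={E} → run E
t=14: ready={E} → run E
t=15: ready={E} → run E
t=16: ready={E} → run E
t=17: (idle)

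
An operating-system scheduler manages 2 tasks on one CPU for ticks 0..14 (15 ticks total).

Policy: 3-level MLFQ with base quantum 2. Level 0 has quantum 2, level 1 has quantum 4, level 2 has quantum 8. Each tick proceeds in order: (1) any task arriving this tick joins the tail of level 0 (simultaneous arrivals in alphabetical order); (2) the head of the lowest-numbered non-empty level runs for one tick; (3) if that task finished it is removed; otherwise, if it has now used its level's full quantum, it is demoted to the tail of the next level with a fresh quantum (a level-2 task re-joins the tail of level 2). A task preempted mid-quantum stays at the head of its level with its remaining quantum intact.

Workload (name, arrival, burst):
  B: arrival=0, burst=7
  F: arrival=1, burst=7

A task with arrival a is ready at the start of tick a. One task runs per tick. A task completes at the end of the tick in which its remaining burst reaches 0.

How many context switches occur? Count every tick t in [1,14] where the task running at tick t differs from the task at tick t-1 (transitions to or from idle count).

context switches = 6

t=0: L0/L1/L2 = B/-/- → run B
t=1: L0/L1/L2 = BF/-/- → run B
t=2: L0/L1/L2 = F/B/- → run F
t=3: L0/L1/L2 = F/B/- → run F
t=4: L0/L1/L2 = -/BF/- → run B
t=5: L0/L1/L2 = -/BF/- → run B
t=6: L0/L1/L2 = -/BF/- → run B
t=7: L0/L1/L2 = -/BF/- → run B
t=8: L0/L1/L2 = -/F/B → run F
t=9: L0/L1/L2 = -/F/B → run F
t=10: L0/L1/L2 = -/F/B → run F
t=11: L0/L1/L2 = -/F/B → run F
t=12: L0/L1/L2 = -/-/BF → run B
t=13: L0/L1/L2 = -/-/F → run F
t=14: (idle)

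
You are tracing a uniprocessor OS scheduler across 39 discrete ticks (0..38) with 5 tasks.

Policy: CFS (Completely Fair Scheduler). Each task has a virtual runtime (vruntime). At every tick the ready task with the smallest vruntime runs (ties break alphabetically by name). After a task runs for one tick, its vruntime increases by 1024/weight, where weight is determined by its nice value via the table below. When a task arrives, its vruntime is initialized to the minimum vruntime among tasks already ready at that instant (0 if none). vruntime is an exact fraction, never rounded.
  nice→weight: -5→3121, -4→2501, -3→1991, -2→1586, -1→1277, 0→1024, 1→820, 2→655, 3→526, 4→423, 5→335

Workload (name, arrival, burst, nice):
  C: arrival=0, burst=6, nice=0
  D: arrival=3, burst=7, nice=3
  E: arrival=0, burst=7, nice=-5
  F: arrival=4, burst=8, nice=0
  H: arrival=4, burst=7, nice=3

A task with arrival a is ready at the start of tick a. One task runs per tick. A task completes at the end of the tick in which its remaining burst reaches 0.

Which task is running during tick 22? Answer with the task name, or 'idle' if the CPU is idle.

running at tick 22 = F

t=0: vr[C=0 E=0] → run C
t=1: vr[C=1 E=0] → run E
t=2: vr[C=1 E=1024/3121] → run E
t=3: vr[C=1 D=2048/3121 E=2048/3121] → run D
t=4: vr[C=1 D=2136576/820823 E=2048/3121 F=2048/3121 H=2048/3121] → run E
t=5: vr[C=1 D=2136576/820823 E=3072/3121 F=2048/3121 H=2048/3121] → run F
t=6: vr[C=1 D=2136576/820823 E=3072/3121 F=5169/3121 H=2048/3121] → run H
t=7: vr[C=1 D=2136576/820823 E=3072/3121 F=5169/3121 H=2136576/820823] → run E
t=8: vr[C=1 D=2136576/820823 E=4096/3121 F=5169/3121 H=2136576/820823] → run C
t=9: vr[C=2 D=2136576/820823 E=4096/3121 F=5169/3121 H=2136576/820823] → run E
t=10: vr[C=2 D=2136576/820823 E=5120/3121 F=5169/3121 H=2136576/820823] → run E
t=11: vr[C=2 D=2136576/820823 E=6144/3121 F=5169/3121 H=2136576/820823] → run F
t=12: vr[C=2 D=2136576/820823 E=6144/3121 F=8290/3121 H=2136576/820823] → run E
t=13: vr[C=2 D=2136576/820823 F=8290/3121 H=2136576/820823] → run C
t=14: vr[C=3 D=2136576/820823 F=8290/3121 H=2136576/820823] → run D
t=15: vr[C=3 D=3734528/820823 F=8290/3121 H=2136576/820823] → run H
t=16: vr[C=3 D=3734528/820823 F=8290/3121 H=3734528/820823] → run F
t=17: vr[C=3 D=3734528/820823 F=11411/3121 H=3734528/820823] → run C
t=18: vr[C=4 D=3734528/820823 F=11411/3121 H=3734528/820823] → run F
t=19: vr[C=4 D=3734528/820823 F=14532/3121 H=3734528/820823] → run C
t=20: vr[C=5 D=3734528/820823 F=14532/3121 H=3734528/820823] → run D
t=21: vr[C=5 D=5332480/820823 F=14532/3121 H=3734528/820823] → run H
t=22: vr[C=5 D=5332480/820823 F=14532/3121 H=5332480/820823] → run F
t=23: vr[C=5 D=5332480/820823 F=17653/3121 H=5332480/820823] → run C
t=24: vr[D=5332480/820823 F=17653/3121 H=5332480/820823] → run F
t=25: vr[D=5332480/820823 F=20774/3121 H=5332480/820823] → run D
t=26: vr[D=6930432/820823 F=20774/3121 H=5332480/820823] → run H
t=27: vr[D=6930432/820823 F=20774/3121 H=6930432/820823] → run F
t=28: vr[D=6930432/820823 F=23895/3121 H=6930432/820823] → run F
t=29: vr[D=6930432/820823 H=6930432/820823] → run D
t=30: vr[D=8528384/820823 H=6930432/820823] → run H
t=31: vr[D=8528384/820823 H=8528384/820823] → run D
t=32: vr[D=10126336/820823 H=8528384/820823] → run H
t=33: vr[D=10126336/820823 H=10126336/820823] → run D
t=34: vr[H=10126336/820823] → run H
t=35: (idle)
t=36: (idle)
t=37: (idle)
t=38: (idle)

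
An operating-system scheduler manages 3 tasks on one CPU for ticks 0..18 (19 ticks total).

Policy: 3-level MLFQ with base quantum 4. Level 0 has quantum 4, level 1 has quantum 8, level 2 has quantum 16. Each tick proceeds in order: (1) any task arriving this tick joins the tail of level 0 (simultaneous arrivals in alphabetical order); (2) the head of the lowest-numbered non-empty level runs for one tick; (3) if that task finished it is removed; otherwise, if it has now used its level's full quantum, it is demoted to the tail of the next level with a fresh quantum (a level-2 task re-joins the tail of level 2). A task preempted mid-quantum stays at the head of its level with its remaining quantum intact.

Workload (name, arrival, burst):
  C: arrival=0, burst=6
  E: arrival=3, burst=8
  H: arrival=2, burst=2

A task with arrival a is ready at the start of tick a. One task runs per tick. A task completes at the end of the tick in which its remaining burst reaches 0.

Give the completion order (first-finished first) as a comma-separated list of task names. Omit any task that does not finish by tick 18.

completion order = H, C, E

t=0: L0/L1/L2 = C/-/- → run C
t=1: L0/L1/L2 = C/-/- → run C
t=2: L0/L1/L2 = CH/-/- → run C
t=3: L0/L1/L2 = CHE/-/- → run C
t=4: L0/L1/L2 = HE/C/- → run H
t=5: L0/L1/L2 = HE/C/- → run H
t=6: L0/L1/L2 = E/C/- → run E
t=7: L0/L1/L2 = E/C/- → run E
t=8: L0/L1/L2 = E/C/- → run E
t=9: L0/L1/L2 = E/C/- → run E
t=10: L0/L1/L2 = -/CE/- → run C
t=11: L0/L1/L2 = -/CE/- → run C
t=12: L0/L1/L2 = -/E/- → run E
t=13: L0/L1/L2 = -/E/- → run E
t=14: L0/L1/L2 = -/E/- → run E
t=15: L0/L1/L2 = -/E/- → run E
t=16: (idle)
t=17: (idle)
t=18: (idle)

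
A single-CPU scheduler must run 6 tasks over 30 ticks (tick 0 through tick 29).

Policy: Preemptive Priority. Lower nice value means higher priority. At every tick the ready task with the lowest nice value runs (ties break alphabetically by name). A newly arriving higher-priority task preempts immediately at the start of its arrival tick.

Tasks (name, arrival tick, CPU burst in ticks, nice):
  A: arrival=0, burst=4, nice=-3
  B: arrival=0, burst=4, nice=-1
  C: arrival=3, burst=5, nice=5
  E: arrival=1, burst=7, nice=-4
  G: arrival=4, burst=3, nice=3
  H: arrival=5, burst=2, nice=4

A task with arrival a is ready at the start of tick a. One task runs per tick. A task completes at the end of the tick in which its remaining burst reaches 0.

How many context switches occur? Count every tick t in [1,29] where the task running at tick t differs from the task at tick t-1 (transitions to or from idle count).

context switches = 7

t=0: ready={A,B} → run A
t=1: ready={A,B,E} → run E
t=2: ready={A,B,E} → run E
t=3: ready={A,B,C,E} → run E
t=4: ready={A,B,C,E,G} → run E
t=5: ready={A,B,C,E,G,H} → run E
t=6: ready={A,B,C,E,G,H} → run E
t=7: ready={A,B,C,E,G,H} → run E
t=8: ready={A,B,C,G,H} → run A
t=9: ready={A,B,C,G,H} → run A
t=10: ready={A,B,C,G,H} → run A
t=11: ready={B,C,G,H} → run B
t=12: ready={B,C,G,H} → run B
t=13: ready={B,C,G,H} → run B
t=14: ready={B,C,G,H} → run B
t=15: ready={C,G,H} → run G
t=16: ready={C,G,H} → run G
t=17: ready={C,G,H} → run G
t=18: ready={C,H} → run H
t=19: ready={C,H} → run H
t=20: ready={C} → run C
t=21: ready={C} → run C
t=22: ready={C} → run C
t=23: ready={C} → run C
t=24: ready={C} → run C
t=25: (idle)
t=26: (idle)
t=27: (idle)
t=28: (idle)
t=29: (idle)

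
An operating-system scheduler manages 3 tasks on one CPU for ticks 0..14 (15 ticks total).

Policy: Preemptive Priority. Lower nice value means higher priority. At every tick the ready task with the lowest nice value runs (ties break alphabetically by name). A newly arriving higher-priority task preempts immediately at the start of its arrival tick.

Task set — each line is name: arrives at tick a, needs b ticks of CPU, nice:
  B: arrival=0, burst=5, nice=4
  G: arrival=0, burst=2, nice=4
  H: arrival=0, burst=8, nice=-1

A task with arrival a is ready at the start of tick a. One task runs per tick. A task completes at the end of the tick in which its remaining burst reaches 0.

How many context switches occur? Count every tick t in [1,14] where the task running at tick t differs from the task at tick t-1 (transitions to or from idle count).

t=0: ready={B,G,H} → run H
t=1: ready={B,G,H} → run H
t=2: ready={B,G,H} → run H
t=3: ready={B,G,H} → run H
t=4: ready={B,G,H} → run H
t=5: ready={B,G,H} → run H
t=6: ready={B,G,H} → run H
t=7: ready={B,G,H} → run H
t=8: ready={B,G} → run B
t=9: ready={B,G} → run B
t=10: ready={B,G} → run B
t=11: ready={B,G} → run B
t=12: ready={B,G} → run B
t=13: ready={G} → run G
t=14: ready={G} → run G

context switches = 2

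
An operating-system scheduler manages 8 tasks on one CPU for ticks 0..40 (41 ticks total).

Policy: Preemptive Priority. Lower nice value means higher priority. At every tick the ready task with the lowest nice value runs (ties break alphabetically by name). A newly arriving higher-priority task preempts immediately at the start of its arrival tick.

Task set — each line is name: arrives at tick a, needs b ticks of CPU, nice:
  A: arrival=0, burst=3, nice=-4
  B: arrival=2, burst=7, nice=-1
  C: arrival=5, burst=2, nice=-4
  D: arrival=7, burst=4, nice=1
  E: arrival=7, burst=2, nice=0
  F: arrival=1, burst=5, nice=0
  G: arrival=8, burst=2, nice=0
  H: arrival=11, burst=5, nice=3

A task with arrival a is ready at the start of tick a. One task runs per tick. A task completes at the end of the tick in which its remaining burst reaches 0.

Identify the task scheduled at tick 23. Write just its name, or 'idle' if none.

t=0: ready={A} → run A
t=1: ready={A,F} → run A
t=2: ready={A,B,F} → run A
t=3: ready={B,F} → run B
t=4: ready={B,F} → run B
t=5: ready={B,C,F} → run C
t=6: ready={B,C,F} → run C
t=7: ready={B,D,E,F} → run B
t=8: ready={B,D,E,F,G} → run B
t=9: ready={B,D,E,F,G} → run B
t=10: ready={B,D,E,F,G} → run B
t=11: ready={B,D,E,F,G,H} → run B
t=12: ready={D,E,F,G,H} → run E
t=13: ready={D,E,F,G,H} → run E
t=14: ready={D,F,G,H} → run F
t=15: ready={D,F,G,H} → run F
t=16: ready={D,F,G,H} → run F
t=17: ready={D,F,G,H} → run F
t=18: ready={D,F,G,H} → run F
t=19: ready={D,G,H} → run G
t=20: ready={D,G,H} → run G
t=21: ready={D,H} → run D
t=22: ready={D,H} → run D
t=23: ready={D,H} → run D
t=24: ready={D,H} → run D
t=25: ready={H} → run H
t=26: ready={H} → run H
t=27: ready={H} → run H
t=28: ready={H} → run H
t=29: ready={H} → run H
t=30: (idle)
t=31: (idle)
t=32: (idle)
t=33: (idle)
t=34: (idle)
t=35: (idle)
t=36: (idle)
t=37: (idle)
t=38: (idle)
t=39: (idle)
t=40: (idle)

running at tick 23 = D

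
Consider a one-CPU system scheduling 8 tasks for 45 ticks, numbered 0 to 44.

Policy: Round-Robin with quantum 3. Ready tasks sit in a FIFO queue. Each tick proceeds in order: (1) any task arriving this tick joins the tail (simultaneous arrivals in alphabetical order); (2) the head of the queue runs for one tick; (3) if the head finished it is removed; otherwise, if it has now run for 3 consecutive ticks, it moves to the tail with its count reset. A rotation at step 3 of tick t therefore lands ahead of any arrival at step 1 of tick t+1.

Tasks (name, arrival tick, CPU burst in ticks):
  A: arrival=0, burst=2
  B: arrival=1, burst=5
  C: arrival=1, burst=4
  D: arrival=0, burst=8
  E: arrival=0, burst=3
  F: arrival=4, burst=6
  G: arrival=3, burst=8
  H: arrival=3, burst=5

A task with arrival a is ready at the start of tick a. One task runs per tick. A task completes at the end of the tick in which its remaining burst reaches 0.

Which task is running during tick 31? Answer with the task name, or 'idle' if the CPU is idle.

running at tick 31 = G

t=0: queue=[A,D,E] q_used=0 → run A
t=1: queue=[A,D,E,B,C] q_used=1 → run A
t=2: queue=[D,E,B,C] q_used=0 → run D
t=3: queue=[D,E,B,C,G,H] q_used=1 → run D
t=4: queue=[D,E,B,C,G,H,F] q_used=2 → run D
t=5: queue=[E,B,C,G,H,F,D] q_used=0 → run E
t=6: queue=[E,B,C,G,H,F,D] q_used=1 → run E
t=7: queue=[E,B,C,G,H,F,D] q_used=2 → run E
t=8: queue=[B,C,G,H,F,D] q_used=0 → run B
t=9: queue=[B,C,G,H,F,D] q_used=1 → run B
t=10: queue=[B,C,G,H,F,D] q_used=2 → run B
t=11: queue=[C,G,H,F,D,B] q_used=0 → run C
t=12: queue=[C,G,H,F,D,B] q_used=1 → run C
t=13: queue=[C,G,H,F,D,B] q_used=2 → run C
t=14: queue=[G,H,F,D,B,C] q_used=0 → run G
t=15: queue=[G,H,F,D,B,C] q_used=1 → run G
t=16: queue=[G,H,F,D,B,C] q_used=2 → run G
t=17: queue=[H,F,D,B,C,G] q_used=0 → run H
t=18: queue=[H,F,D,B,C,G] q_used=1 → run H
t=19: queue=[H,F,D,B,C,G] q_used=2 → run H
t=20: queue=[F,D,B,C,G,H] q_used=0 → run F
t=21: queue=[F,D,B,C,G,H] q_used=1 → run F
t=22: queue=[F,D,B,C,G,H] q_used=2 → run F
t=23: queue=[D,B,C,G,H,F] q_used=0 → run D
t=24: queue=[D,B,C,G,H,F] q_used=1 → run D
t=25: queue=[D,B,C,G,H,F] q_used=2 → run D
t=26: queue=[B,C,G,H,F,D] q_used=0 → run B
t=27: queue=[B,C,G,H,F,D] q_used=1 → run B
t=28: queue=[C,G,H,F,D] q_used=0 → run C
t=29: queue=[G,H,F,D] q_used=0 → run G
t=30: queue=[G,H,F,D] q_used=1 → run G
t=31: queue=[G,H,F,D] q_used=2 → run G
t=32: queue=[H,F,D,G] q_used=0 → run H
t=33: queue=[H,F,D,G] q_used=1 → run H
t=34: queue=[F,D,G] q_used=0 → run F
t=35: queue=[F,D,G] q_used=1 → run F
t=36: queue=[F,D,G] q_used=2 → run F
t=37: queue=[D,G] q_used=0 → run D
t=38: queue=[D,G] q_used=1 → run D
t=39: queue=[G] q_used=0 → run G
t=40: queue=[G] q_used=1 → run G
t=41: (idle)
t=42: (idle)
t=43: (idle)
t=44: (idle)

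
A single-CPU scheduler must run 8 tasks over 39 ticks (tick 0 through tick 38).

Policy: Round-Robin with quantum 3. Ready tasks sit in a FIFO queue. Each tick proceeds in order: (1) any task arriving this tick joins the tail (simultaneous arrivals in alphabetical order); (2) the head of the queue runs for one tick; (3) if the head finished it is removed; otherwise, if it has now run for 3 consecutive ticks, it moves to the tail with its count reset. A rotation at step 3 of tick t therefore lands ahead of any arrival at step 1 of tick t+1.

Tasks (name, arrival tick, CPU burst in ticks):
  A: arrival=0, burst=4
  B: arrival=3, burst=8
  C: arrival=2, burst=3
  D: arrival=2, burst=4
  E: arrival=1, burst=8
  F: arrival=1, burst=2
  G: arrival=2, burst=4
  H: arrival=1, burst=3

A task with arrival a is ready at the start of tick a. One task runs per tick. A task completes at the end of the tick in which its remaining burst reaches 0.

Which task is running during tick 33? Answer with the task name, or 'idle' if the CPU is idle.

t=0: queue=[A] q_used=0 → run A
t=1: queue=[A,E,F,H] q_used=1 → run A
t=2: queue=[A,E,F,H,C,D,G] q_used=2 → run A
t=3: queue=[E,F,H,C,D,G,A,B] q_used=0 → run E
t=4: queue=[E,F,H,C,D,G,A,B] q_used=1 → run E
t=5: queue=[E,F,H,C,D,G,A,B] q_used=2 → run E
t=6: queue=[F,H,C,D,G,A,B,E] q_used=0 → run F
t=7: queue=[F,H,C,D,G,A,B,E] q_used=1 → run F
t=8: queue=[H,C,D,G,A,B,E] q_used=0 → run H
t=9: queue=[H,C,D,G,A,B,E] q_used=1 → run H
t=10: queue=[H,C,D,G,A,B,E] q_used=2 → run H
t=11: queue=[C,D,G,A,B,E] q_used=0 → run C
t=12: queue=[C,D,G,A,B,E] q_used=1 → run C
t=13: queue=[C,D,G,A,B,E] q_used=2 → run C
t=14: queue=[D,G,A,B,E] q_used=0 → run D
t=15: queue=[D,G,A,B,E] q_used=1 → run D
t=16: queue=[D,G,A,B,E] q_used=2 → run D
t=17: queue=[G,A,B,E,D] q_used=0 → run G
t=18: queue=[G,A,B,E,D] q_used=1 → run G
t=19: queue=[G,A,B,E,D] q_used=2 → run G
t=20: queue=[A,B,E,D,G] q_used=0 → run A
t=21: queue=[B,E,D,G] q_used=0 → run B
t=22: queue=[B,E,D,G] q_used=1 → run B
t=23: queue=[B,E,D,G] q_used=2 → run B
t=24: queue=[E,D,G,B] q_used=0 → run E
t=25: queue=[E,D,G,B] q_used=1 → run E
t=26: queue=[E,D,G,B] q_used=2 → run E
t=27: queue=[D,G,B,E] q_used=0 → run D
t=28: queue=[G,B,E] q_used=0 → run G
t=29: queue=[B,E] q_used=0 → run B
t=30: queue=[B,E] q_used=1 → run B
t=31: queue=[B,E] q_used=2 → run B
t=32: queue=[E,B] q_used=0 → run E
t=33: queue=[E,B] q_used=1 → run E
t=34: queue=[B] q_used=0 → run B
t=35: queue=[B] q_used=1 → run B
t=36: (idle)
t=37: (idle)
t=38: (idle)

running at tick 33 = E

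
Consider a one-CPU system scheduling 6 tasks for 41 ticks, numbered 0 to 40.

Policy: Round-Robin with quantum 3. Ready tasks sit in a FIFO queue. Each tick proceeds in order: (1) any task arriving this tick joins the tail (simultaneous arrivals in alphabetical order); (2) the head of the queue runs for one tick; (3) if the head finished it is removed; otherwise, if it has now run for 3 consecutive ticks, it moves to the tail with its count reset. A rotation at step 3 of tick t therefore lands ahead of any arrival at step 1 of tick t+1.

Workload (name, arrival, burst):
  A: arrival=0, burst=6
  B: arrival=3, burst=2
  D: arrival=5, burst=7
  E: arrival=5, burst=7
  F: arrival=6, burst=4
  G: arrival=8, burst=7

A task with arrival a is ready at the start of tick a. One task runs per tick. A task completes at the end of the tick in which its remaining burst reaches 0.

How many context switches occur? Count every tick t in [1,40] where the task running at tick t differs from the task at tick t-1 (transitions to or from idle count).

context switches = 13

t=0: queue=[A] q_used=0 → run A
t=1: queue=[A] q_used=1 → run A
t=2: queue=[A] q_used=2 → run A
t=3: queue=[A,B] q_used=0 → run A
t=4: queue=[A,B] q_used=1 → run A
t=5: queue=[A,B,D,E] q_used=2 → run A
t=6: queue=[B,D,E,F] q_used=0 → run B
t=7: queue=[B,D,E,F] q_used=1 → run B
t=8: queue=[D,E,F,G] q_used=0 → run D
t=9: queue=[D,E,F,G] q_used=1 → run D
t=10: queue=[D,E,F,G] q_used=2 → run D
t=11: queue=[E,F,G,D] q_used=0 → run E
t=12: queue=[E,F,G,D] q_used=1 → run E
t=13: queue=[E,F,G,D] q_used=2 → run E
t=14: queue=[F,G,D,E] q_used=0 → run F
t=15: queue=[F,G,D,E] q_used=1 → run F
t=16: queue=[F,G,D,E] q_used=2 → run F
t=17: queue=[G,D,E,F] q_used=0 → run G
t=18: queue=[G,D,E,F] q_used=1 → run G
t=19: queue=[G,D,E,F] q_used=2 → run G
t=20: queue=[D,E,F,G] q_used=0 → run D
t=21: queue=[D,E,F,G] q_used=1 → run D
t=22: queue=[D,E,F,G] q_used=2 → run D
t=23: queue=[E,F,G,D] q_used=0 → run E
t=24: queue=[E,F,G,D] q_used=1 → run E
t=25: queue=[E,F,G,D] q_used=2 → run E
t=26: queue=[F,G,D,E] q_used=0 → run F
t=27: queue=[G,D,E] q_used=0 → run G
t=28: queue=[G,D,E] q_used=1 → run G
t=29: queue=[G,D,E] q_used=2 → run G
t=30: queue=[D,E,G] q_used=0 → run D
t=31: queue=[E,G] q_used=0 → run E
t=32: queue=[G] q_used=0 → run G
t=33: (idle)
t=34: (idle)
t=35: (idle)
t=36: (idle)
t=37: (idle)
t=38: (idle)
t=39: (idle)
t=40: (idle)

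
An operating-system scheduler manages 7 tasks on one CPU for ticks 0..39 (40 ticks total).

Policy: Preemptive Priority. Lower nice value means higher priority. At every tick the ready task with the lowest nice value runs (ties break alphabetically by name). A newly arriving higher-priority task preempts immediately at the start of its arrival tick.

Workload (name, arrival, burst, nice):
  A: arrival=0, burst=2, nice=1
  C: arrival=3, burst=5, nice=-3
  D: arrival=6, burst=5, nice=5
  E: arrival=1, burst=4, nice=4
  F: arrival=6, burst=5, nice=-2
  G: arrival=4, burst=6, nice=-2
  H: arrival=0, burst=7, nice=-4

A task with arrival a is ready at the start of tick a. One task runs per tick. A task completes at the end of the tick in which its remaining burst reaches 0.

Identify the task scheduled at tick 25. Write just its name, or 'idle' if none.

t=0: ready={A,H} → run H
t=1: ready={A,E,H} → run H
t=2: ready={A,E,H} → run H
t=3: ready={A,C,E,H} → run H
t=4: ready={A,C,E,G,H} → run H
t=5: ready={A,C,E,G,H} → run H
t=6: ready={A,C,D,E,F,G,H} → run H
t=7: ready={A,C,D,E,F,G} → run C
t=8: ready={A,C,D,E,F,G} → run C
t=9: ready={A,C,D,E,F,G} → run C
t=10: ready={A,C,D,E,F,G} → run C
t=11: ready={A,C,D,E,F,G} → run C
t=12: ready={A,D,E,F,G} → run F
t=13: ready={A,D,E,F,G} → run F
t=14: ready={A,D,E,F,G} → run F
t=15: ready={A,D,E,F,G} → run F
t=16: ready={A,D,E,F,G} → run F
t=17: ready={A,D,E,G} → run G
t=18: ready={A,D,E,G} → run G
t=19: ready={A,D,E,G} → run G
t=20: ready={A,D,E,G} → run G
t=21: ready={A,D,E,G} → run G
t=22: ready={A,D,E,G} → run G
t=23: ready={A,D,E} → run A
t=24: ready={A,D,E} → run A
t=25: ready={D,E} → run E
t=26: ready={D,E} → run E
t=27: ready={D,E} → run E
t=28: ready={D,E} → run E
t=29: ready={D} → run D
t=30: ready={D} → run D
t=31: ready={D} → run D
t=32: ready={D} → run D
t=33: ready={D} → run D
t=34: (idle)
t=35: (idle)
t=36: (idle)
t=37: (idle)
t=38: (idle)
t=39: (idle)

running at tick 25 = E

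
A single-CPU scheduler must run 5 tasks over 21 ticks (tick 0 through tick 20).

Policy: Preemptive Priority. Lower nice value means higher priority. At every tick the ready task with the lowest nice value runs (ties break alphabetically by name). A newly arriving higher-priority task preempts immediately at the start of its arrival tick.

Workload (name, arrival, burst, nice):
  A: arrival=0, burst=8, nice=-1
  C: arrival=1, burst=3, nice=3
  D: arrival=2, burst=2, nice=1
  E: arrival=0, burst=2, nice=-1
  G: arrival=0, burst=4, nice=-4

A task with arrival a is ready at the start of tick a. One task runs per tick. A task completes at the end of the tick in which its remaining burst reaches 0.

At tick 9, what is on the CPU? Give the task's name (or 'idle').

t=0: ready={A,E,G} → run G
t=1: ready={A,C,E,G} → run G
t=2: ready={A,C,D,E,G} → run G
t=3: ready={A,C,D,E,G} → run G
t=4: ready={A,C,D,E} → run A
t=5: ready={A,C,D,E} → run A
t=6: ready={A,C,D,E} → run A
t=7: ready={A,C,D,E} → run A
t=8: ready={A,C,D,E} → run A
t=9: ready={A,C,D,E} → run A
t=10: ready={A,C,D,E} → run A
t=11: ready={A,C,D,E} → run A
t=12: ready={C,D,E} → run E
t=13: ready={C,D,E} → run E
t=14: ready={C,D} → run D
t=15: ready={C,D} → run D
t=16: ready={C} → run C
t=17: ready={C} → run C
t=18: ready={C} → run C
t=19: (idle)
t=20: (idle)

running at tick 9 = A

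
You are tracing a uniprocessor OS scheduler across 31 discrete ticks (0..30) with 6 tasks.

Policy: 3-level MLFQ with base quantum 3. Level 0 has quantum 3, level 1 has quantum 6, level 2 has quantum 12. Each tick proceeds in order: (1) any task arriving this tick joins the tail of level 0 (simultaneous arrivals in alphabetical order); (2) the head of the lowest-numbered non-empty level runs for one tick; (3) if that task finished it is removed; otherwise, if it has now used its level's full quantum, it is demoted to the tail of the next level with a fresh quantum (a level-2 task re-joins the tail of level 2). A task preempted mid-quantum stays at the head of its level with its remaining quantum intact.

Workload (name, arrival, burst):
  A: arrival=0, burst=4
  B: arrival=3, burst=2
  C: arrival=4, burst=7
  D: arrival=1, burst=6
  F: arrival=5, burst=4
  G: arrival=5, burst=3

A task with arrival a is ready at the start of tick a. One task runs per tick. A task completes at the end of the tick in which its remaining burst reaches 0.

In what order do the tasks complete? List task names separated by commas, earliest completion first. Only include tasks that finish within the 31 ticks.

completion order = B, G, A, D, C, F

t=0: L0/L1/L2 = A/-/- → run A
t=1: L0/L1/L2 = AD/-/- → run A
t=2: L0/L1/L2 = AD/-/- → run A
t=3: L0/L1/L2 = DB/A/- → run D
t=4: L0/L1/L2 = DBC/A/- → run D
t=5: L0/L1/L2 = DBCFG/A/- → run D
t=6: L0/L1/L2 = BCFG/AD/- → run B
t=7: L0/L1/L2 = BCFG/AD/- → run B
t=8: L0/L1/L2 = CFG/AD/- → run C
t=9: L0/L1/L2 = CFG/AD/- → run C
t=10: L0/L1/L2 = CFG/AD/- → run C
t=11: L0/L1/L2 = FG/ADC/- → run F
t=12: L0/L1/L2 = FG/ADC/- → run F
t=13: L0/L1/L2 = FG/ADC/- → run F
t=14: L0/L1/L2 = G/ADCF/- → run G
t=15: L0/L1/L2 = G/ADCF/- → run G
t=16: L0/L1/L2 = G/ADCF/- → run G
t=17: L0/L1/L2 = -/ADCF/- → run A
t=18: L0/L1/L2 = -/DCF/- → run D
t=19: L0/L1/L2 = -/DCF/- → run D
t=20: L0/L1/L2 = -/DCF/- → run D
t=21: L0/L1/L2 = -/CF/- → run C
t=22: L0/L1/L2 = -/CF/- → run C
t=23: L0/L1/L2 = -/CF/- → run C
t=24: L0/L1/L2 = -/CF/- → run C
t=25: L0/L1/L2 = -/F/- → run F
t=26: (idle)
t=27: (idle)
t=28: (idle)
t=29: (idle)
t=30: (idle)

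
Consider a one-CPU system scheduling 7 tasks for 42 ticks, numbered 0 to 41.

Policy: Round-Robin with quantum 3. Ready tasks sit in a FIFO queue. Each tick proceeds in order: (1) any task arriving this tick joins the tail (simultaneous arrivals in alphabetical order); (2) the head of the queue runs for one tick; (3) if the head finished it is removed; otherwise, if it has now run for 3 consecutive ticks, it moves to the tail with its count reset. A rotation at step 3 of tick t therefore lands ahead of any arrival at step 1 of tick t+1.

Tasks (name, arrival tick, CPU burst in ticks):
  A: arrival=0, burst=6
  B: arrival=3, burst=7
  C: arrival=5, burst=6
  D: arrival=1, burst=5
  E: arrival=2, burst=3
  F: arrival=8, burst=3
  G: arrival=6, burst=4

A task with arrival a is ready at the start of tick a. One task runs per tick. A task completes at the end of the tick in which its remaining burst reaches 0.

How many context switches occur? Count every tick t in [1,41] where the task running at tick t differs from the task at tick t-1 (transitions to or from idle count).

context switches = 13

t=0: queue=[A] q_used=0 → run A
t=1: queue=[A,D] q_used=1 → run A
t=2: queue=[A,D,E] q_used=2 → run A
t=3: queue=[D,E,A,B] q_used=0 → run D
t=4: queue=[D,E,A,B] q_used=1 → run D
t=5: queue=[D,E,A,B,C] q_used=2 → run D
t=6: queue=[E,A,B,C,D,G] q_used=0 → run E
t=7: queue=[E,A,B,C,D,G] q_used=1 → run E
t=8: queue=[E,A,B,C,D,G,F] q_used=2 → run E
t=9: queue=[A,B,C,D,G,F] q_used=0 → run A
t=10: queue=[A,B,C,D,G,F] q_used=1 → run A
t=11: queue=[A,B,C,D,G,F] q_used=2 → run A
t=12: queue=[B,C,D,G,F] q_used=0 → run B
t=13: queue=[B,C,D,G,F] q_used=1 → run B
t=14: queue=[B,C,D,G,F] q_used=2 → run B
t=15: queue=[C,D,G,F,B] q_used=0 → run C
t=16: queue=[C,D,G,F,B] q_used=1 → run C
t=17: queue=[C,D,G,F,B] q_used=2 → run C
t=18: queue=[D,G,F,B,C] q_used=0 → run D
t=19: queue=[D,G,F,B,C] q_used=1 → run D
t=20: queue=[G,F,B,C] q_used=0 → run G
t=21: queue=[G,F,B,C] q_used=1 → run G
t=22: queue=[G,F,B,C] q_used=2 → run G
t=23: queue=[F,B,C,G] q_used=0 → run F
t=24: queue=[F,B,C,G] q_used=1 → run F
t=25: queue=[F,B,C,G] q_used=2 → run F
t=26: queue=[B,C,G] q_used=0 → run B
t=27: queue=[B,C,G] q_used=1 → run B
t=28: queue=[B,C,G] q_used=2 → run B
t=29: queue=[C,G,B] q_used=0 → run C
t=30: queue=[C,G,B] q_used=1 → run C
t=31: queue=[C,G,B] q_used=2 → run C
t=32: queue=[G,B] q_used=0 → run G
t=33: queue=[B] q_used=0 → run B
t=34: (idle)
t=35: (idle)
t=36: (idle)
t=37: (idle)
t=38: (idle)
t=39: (idle)
t=40: (idle)
t=41: (idle)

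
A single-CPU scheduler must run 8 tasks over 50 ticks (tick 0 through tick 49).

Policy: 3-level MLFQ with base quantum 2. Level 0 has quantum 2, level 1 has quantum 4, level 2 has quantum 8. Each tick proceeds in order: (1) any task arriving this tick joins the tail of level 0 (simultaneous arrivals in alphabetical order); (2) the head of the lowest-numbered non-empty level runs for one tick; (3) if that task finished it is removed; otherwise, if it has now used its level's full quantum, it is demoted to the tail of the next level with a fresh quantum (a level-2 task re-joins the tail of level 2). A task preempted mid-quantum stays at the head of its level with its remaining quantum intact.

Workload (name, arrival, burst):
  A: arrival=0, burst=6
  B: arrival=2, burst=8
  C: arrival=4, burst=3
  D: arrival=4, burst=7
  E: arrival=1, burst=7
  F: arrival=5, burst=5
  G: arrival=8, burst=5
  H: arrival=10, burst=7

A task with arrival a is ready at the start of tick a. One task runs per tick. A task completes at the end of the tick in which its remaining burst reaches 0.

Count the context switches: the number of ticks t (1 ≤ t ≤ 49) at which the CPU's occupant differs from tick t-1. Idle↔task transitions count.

context switches = 20

t=0: L0/L1/L2 = A/-/- → run A
t=1: L0/L1/L2 = AE/-/- → run A
t=2: L0/L1/L2 = EB/A/- → run E
t=3: L0/L1/L2 = EB/A/- → run E
t=4: L0/L1/L2 = BCD/AE/- → run B
t=5: L0/L1/L2 = BCDF/AE/- → run B
t=6: L0/L1/L2 = CDF/AEB/- → run C
t=7: L0/L1/L2 = CDF/AEB/- → run C
t=8: L0/L1/L2 = DFG/AEBC/- → run D
t=9: L0/L1/L2 = DFG/AEBC/- → run D
t=10: L0/L1/L2 = FGH/AEBCD/- → run F
t=11: L0/L1/L2 = FGH/AEBCD/- → run F
t=12: L0/L1/L2 = GH/AEBCDF/- → run G
t=13: L0/L1/L2 = GH/AEBCDF/- → run G
t=14: L0/L1/L2 = H/AEBCDFG/- → run H
t=15: L0/L1/L2 = H/AEBCDFG/- → run H
t=16: L0/L1/L2 = -/AEBCDFGH/- → run A
t=17: L0/L1/L2 = -/AEBCDFGH/- → run A
t=18: L0/L1/L2 = -/AEBCDFGH/- → run A
t=19: L0/L1/L2 = -/AEBCDFGH/- → run A
t=20: L0/L1/L2 = -/EBCDFGH/- → run E
t=21: L0/L1/L2 = -/EBCDFGH/- → run E
t=22: L0/L1/L2 = -/EBCDFGH/- → run E
t=23: L0/L1/L2 = -/EBCDFGH/- → run E
t=24: L0/L1/L2 = -/BCDFGH/E → run B
t=25: L0/L1/L2 = -/BCDFGH/E → run B
t=26: L0/L1/L2 = -/BCDFGH/E → run B
t=27: L0/L1/L2 = -/BCDFGH/E → run B
t=28: L0/L1/L2 = -/CDFGH/EB → run C
t=29: L0/L1/L2 = -/DFGH/EB → run D
t=30: L0/L1/L2 = -/DFGH/EB → run D
t=31: L0/L1/L2 = -/DFGH/EB → run D
t=32: L0/L1/L2 = -/DFGH/EB → run D
t=33: L0/L1/L2 = -/FGH/EBD → run F
t=34: L0/L1/L2 = -/FGH/EBD → run F
t=35: L0/L1/L2 = -/FGH/EBD → run F
t=36: L0/L1/L2 = -/GH/EBD → run G
t=37: L0/L1/L2 = -/GH/EBD → run G
t=38: L0/L1/L2 = -/GH/EBD → run G
t=39: L0/L1/L2 = -/H/EBD → run H
t=40: L0/L1/L2 = -/H/EBD → run H
t=41: L0/L1/L2 = -/H/EBD → run H
t=42: L0/L1/L2 = -/H/EBD → run H
t=43: L0/L1/L2 = -/-/EBDH → run E
t=44: L0/L1/L2 = -/-/BDH → run B
t=45: L0/L1/L2 = -/-/BDH → run B
t=46: L0/L1/L2 = -/-/DH → run D
t=47: L0/L1/L2 = -/-/H → run H
t=48: (idle)
t=49: (idle)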